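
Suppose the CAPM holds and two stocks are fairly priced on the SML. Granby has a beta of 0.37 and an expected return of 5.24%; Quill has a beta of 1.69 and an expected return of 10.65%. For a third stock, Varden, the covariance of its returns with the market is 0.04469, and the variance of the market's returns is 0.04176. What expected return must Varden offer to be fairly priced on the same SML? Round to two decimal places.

8.11%

MRP = (10.65% − 5.24%) / (1.69 − 0.37) = 4.0985%
R_f = 5.24% − 0.37 × 4.0985% = 3.7236%
β_Varden = Cov / Var(R_m) = 0.04469 / 0.04176 = 1.0702
E(R_Varden) = R_f + β × MRP = 3.7236% + 1.0702 × 4.0985% = 8.11%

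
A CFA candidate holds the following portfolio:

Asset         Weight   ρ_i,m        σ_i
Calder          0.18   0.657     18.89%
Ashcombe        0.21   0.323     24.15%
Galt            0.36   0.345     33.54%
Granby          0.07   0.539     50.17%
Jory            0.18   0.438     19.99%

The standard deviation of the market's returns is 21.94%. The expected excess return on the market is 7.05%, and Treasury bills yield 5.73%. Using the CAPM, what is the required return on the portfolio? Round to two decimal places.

9.43%

β_Calder = 0.657 × 18.89% / 21.94% = 0.5657
β_Ashcombe = 0.323 × 24.15% / 21.94% = 0.3555
β_Galt = 0.345 × 33.54% / 21.94% = 0.5274
β_Granby = 0.539 × 50.17% / 21.94% = 1.2325
β_Jory = 0.438 × 19.99% / 21.94% = 0.3991
β_P = Σ w_i β_i = 0.18×0.5657 + 0.21×0.3555 + 0.36×0.5274 + 0.07×1.2325 + 0.18×0.3991 = 0.5245
E(R_P) = R_f + β_P × MRP = 5.73% + 0.5245 × 7.05% = 9.43%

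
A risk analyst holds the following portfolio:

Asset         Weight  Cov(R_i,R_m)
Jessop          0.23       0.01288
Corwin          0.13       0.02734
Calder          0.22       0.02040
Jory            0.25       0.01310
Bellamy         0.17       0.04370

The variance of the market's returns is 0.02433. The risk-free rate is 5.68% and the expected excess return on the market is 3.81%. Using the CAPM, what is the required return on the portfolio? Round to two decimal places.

β_Jessop = 0.01288 / 0.02433 = 0.5294
β_Corwin = 0.02734 / 0.02433 = 1.1237
β_Calder = 0.02040 / 0.02433 = 0.8385
β_Jory = 0.01310 / 0.02433 = 0.5384
β_Bellamy = 0.04370 / 0.02433 = 1.7961
β_P = Σ w_i β_i = 0.23×0.5294 + 0.13×1.1237 + 0.22×0.8385 + 0.25×0.5384 + 0.17×1.7961 = 0.8923
E(R_P) = R_f + β_P × MRP = 5.68% + 0.8923 × 3.81% = 9.08%

9.08%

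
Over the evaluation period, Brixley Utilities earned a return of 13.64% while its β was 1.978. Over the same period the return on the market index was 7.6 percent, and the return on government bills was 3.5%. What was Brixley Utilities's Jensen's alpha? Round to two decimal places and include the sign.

Market excess return = 7.6% − 3.5% = 4.10%
CAPM benchmark = R_f + β(R_m − R_f) = 3.5% + 1.978 × 4.1% = 11.6098%
α = actual − benchmark = 13.64% − 11.6098% = +2.03%

+2.03%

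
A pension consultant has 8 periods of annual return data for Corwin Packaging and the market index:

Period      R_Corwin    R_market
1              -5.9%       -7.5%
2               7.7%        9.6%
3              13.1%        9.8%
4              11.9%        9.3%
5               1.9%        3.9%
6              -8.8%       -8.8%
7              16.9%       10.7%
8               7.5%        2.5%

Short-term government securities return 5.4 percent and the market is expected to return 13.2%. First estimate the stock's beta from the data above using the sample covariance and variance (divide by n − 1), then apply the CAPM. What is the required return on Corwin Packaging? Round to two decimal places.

Mean R_i = (-5.9 + 7.7 + 13.1 + 11.9 + 1.9 − 8.8 + 16.9 + 7.5) / 8 = 5.5375%
Mean R_m = (-7.5 + 9.6 + 9.8 + 9.3 + 3.9 − 8.8 + 10.7 + 2.5) / 8 = 3.6875%
Σ(R_i − R̄_i)(R_m − R̄_m) = 478.2938  ⇒  Cov = 478.2938 / 7 = 68.3277
Σ(R_m − R̄_m)² = 435.5488  ⇒  Var(R_m) = 435.5488 / 7 = 62.2213
β = Cov / Var(R_m) = 68.3277 / 62.2213 = 1.0981
MRP = 13.2% − 5.4% = 7.80%
E(R) = R_f + β × MRP = 5.4% + 1.0981 × 7.8% = 13.97%

13.97%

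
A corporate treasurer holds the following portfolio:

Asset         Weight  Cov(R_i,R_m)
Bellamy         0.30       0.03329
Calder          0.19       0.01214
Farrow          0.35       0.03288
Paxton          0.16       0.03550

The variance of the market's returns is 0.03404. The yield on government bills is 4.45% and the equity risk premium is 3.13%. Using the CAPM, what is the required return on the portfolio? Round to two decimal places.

β_Bellamy = 0.03329 / 0.03404 = 0.9780
β_Calder = 0.01214 / 0.03404 = 0.3566
β_Farrow = 0.03288 / 0.03404 = 0.9659
β_Paxton = 0.03550 / 0.03404 = 1.0429
β_P = Σ w_i β_i = 0.30×0.9780 + 0.19×0.3566 + 0.35×0.9659 + 0.16×1.0429 = 0.8661
E(R_P) = R_f + β_P × MRP = 4.45% + 0.8661 × 3.13% = 7.16%

7.16%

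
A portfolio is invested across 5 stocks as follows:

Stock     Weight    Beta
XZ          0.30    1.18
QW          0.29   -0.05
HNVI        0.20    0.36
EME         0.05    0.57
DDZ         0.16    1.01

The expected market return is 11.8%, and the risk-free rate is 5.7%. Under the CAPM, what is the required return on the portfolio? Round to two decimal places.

9.37%

β_P = Σ w_i β_i = 0.30×1.18 + 0.29×-0.05 + 0.20×0.36 + 0.05×0.57 + 0.16×1.01 = 0.6016
MRP = 11.8% − 5.7% = 6.10%
E(R_P) = R_f + β_P × MRP = 5.7% + 0.6016 × 6.1% = 9.37%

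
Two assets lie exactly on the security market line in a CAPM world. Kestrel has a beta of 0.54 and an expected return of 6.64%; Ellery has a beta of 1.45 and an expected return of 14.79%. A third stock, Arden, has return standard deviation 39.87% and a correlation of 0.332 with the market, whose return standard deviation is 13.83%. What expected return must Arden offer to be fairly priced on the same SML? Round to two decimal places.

MRP = (14.79% − 6.64%) / (1.45 − 0.54) = 8.9560%
R_f = 6.64% − 0.54 × 8.9560% = 1.8038%
β_Arden = ρ·σ_i/σ_m = 0.332 × 39.87 / 13.83 = 0.9571
E(R_Arden) = R_f + β × MRP = 1.8038% + 0.9571 × 8.9560% = 10.38%

10.38%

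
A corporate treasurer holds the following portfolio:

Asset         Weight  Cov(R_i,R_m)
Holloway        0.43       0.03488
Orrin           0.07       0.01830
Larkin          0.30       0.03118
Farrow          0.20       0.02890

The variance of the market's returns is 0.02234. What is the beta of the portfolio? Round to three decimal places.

β_Holloway = 0.03488 / 0.02234 = 1.5613
β_Orrin = 0.01830 / 0.02234 = 0.8192
β_Larkin = 0.03118 / 0.02234 = 1.3957
β_Farrow = 0.02890 / 0.02234 = 1.2936
β_P = Σ w_i β_i = 0.43×1.5613 + 0.07×0.8192 + 0.30×1.3957 + 0.20×1.2936 = 1.4061

1.406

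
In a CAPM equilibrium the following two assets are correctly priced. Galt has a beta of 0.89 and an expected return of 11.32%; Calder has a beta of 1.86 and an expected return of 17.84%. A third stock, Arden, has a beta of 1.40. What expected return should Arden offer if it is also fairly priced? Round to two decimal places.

14.75%

MRP (SML slope) = (17.84% − 11.32%) / (1.86 − 0.89) = 6.52% / 0.97 = 6.7216%
R_f (intercept) = 11.32% − 0.89 × 6.7216% = 5.3378%
E(R_Arden) = R_f + β × MRP = 5.3378% + 1.40 × 6.7216% = 14.75%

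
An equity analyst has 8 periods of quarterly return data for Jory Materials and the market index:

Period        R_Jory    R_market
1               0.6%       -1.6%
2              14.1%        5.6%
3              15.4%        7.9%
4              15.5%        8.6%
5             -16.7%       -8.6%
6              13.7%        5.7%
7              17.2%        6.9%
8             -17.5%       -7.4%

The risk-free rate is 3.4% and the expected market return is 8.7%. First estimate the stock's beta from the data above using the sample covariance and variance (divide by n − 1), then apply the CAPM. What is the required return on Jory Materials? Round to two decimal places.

14.42%

Mean R_i = (0.6 + 14.1 + 15.4 + 15.5 − 16.7 + 13.7 + 17.2 − 17.5) / 8 = 5.2875%
Mean R_m = (-1.6 + 5.6 + 7.9 + 8.6 − 8.6 + 5.7 + 6.9 − 7.4) / 8 = 2.1375%
Σ(R_i − R̄_i)(R_m − R̄_m) = 712.4338  ⇒  Cov = 712.4338 / 7 = 101.7763
Σ(R_m − R̄_m)² = 342.5588  ⇒  Var(R_m) = 342.5588 / 7 = 48.9370
β = Cov / Var(R_m) = 101.7763 / 48.9370 = 2.0797
MRP = 8.7% − 3.4% = 5.30%
E(R) = R_f + β × MRP = 3.4% + 2.0797 × 5.3% = 14.42%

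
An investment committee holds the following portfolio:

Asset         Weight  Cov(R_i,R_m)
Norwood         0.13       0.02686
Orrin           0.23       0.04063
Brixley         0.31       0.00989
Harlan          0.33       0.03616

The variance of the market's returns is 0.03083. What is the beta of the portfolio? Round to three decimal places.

0.903

β_Norwood = 0.02686 / 0.03083 = 0.8712
β_Orrin = 0.04063 / 0.03083 = 1.3179
β_Brixley = 0.00989 / 0.03083 = 0.3208
β_Harlan = 0.03616 / 0.03083 = 1.1729
β_P = Σ w_i β_i = 0.13×0.8712 + 0.23×1.3179 + 0.31×0.3208 + 0.33×1.1729 = 0.9029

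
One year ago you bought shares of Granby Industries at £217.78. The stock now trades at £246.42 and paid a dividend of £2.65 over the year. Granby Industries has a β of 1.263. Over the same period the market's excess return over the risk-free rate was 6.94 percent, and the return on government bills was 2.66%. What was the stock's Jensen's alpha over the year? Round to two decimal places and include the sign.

+2.94%

Realised HPR = (P1 + D1 − P0) / P0 = (246.42 + 2.65 − 217.78) / 217.78 = 31.29 / 217.78 = 14.3677%
CAPM required = R_f + β·MRP = 2.66% + 1.263 × 6.94% = 11.42522%
α = realised − required = 14.3677% − 11.42522% = +2.94%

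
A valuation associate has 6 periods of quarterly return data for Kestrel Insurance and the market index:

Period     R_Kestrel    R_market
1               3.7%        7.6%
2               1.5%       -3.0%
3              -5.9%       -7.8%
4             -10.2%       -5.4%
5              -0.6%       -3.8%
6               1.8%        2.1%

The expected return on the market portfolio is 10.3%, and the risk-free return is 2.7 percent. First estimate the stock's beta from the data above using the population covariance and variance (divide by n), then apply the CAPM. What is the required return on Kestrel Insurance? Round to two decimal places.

8.19%

Mean R_i = (3.7 + 1.5 − 5.9 − 10.2 − 0.6 + 1.8) / 6 = -1.6167%
Mean R_m = (7.6 − 3.0 − 7.8 − 5.4 − 3.8 + 2.1) / 6 = -1.7167%
Σ(R_i − R̄_i)(R_m − R̄_m) = 114.1283  ⇒  Cov = 114.1283 / 6 = 19.0214
Σ(R_m − R̄_m)² = 157.9283  ⇒  Var(R_m) = 157.9283 / 6 = 26.3214
β = Cov / Var(R_m) = 19.0214 / 26.3214 = 0.7227
MRP = 10.3% − 2.7% = 7.60%
E(R) = R_f + β × MRP = 2.7% + 0.7227 × 7.6% = 8.19%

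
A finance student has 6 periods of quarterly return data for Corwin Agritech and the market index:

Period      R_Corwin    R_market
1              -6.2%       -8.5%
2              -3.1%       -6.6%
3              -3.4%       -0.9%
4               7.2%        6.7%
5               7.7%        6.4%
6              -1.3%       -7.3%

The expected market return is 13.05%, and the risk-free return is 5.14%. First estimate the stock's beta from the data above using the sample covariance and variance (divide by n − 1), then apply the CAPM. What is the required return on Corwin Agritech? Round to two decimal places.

Mean R_i = (-6.2 − 3.1 − 3.4 + 7.2 + 7.7 − 1.3) / 6 = 0.1500%
Mean R_m = (-8.5 − 6.6 − 0.9 + 6.7 + 6.4 − 7.3) / 6 = -1.7000%
Σ(R_i − R̄_i)(R_m − R̄_m) = 184.7600  ⇒  Cov = 184.7600 / 5 = 36.9520
Σ(R_m − R̄_m)² = 238.4200  ⇒  Var(R_m) = 238.4200 / 5 = 47.6840
β = Cov / Var(R_m) = 36.9520 / 47.6840 = 0.7749
MRP = 13.05% − 5.14% = 7.91%
E(R) = R_f + β × MRP = 5.14% + 0.7749 × 7.91% = 11.27%

11.27%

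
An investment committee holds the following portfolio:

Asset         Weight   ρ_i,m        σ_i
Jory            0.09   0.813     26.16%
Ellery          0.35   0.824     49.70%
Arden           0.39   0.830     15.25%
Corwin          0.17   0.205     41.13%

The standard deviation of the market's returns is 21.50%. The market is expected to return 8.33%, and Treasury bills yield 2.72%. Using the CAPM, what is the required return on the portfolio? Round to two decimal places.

8.62%

β_Jory = 0.813 × 26.16% / 21.50% = 0.9892
β_Ellery = 0.824 × 49.70% / 21.50% = 1.9048
β_Arden = 0.830 × 15.25% / 21.50% = 0.5887
β_Corwin = 0.205 × 41.13% / 21.50% = 0.3922
β_P = Σ w_i β_i = 0.09×0.9892 + 0.35×1.9048 + 0.39×0.5887 + 0.17×0.3922 = 1.0520
MRP = 8.33% − 2.72% = 5.61%
E(R_P) = R_f + β_P × MRP = 2.72% + 1.0520 × 5.61% = 8.62%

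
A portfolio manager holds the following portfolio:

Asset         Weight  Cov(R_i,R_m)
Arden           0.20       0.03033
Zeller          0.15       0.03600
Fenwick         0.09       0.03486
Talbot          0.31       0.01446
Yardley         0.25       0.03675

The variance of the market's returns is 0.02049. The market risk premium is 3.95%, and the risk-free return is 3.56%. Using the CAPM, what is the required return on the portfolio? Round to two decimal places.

β_Arden = 0.03033 / 0.02049 = 1.4802
β_Zeller = 0.03600 / 0.02049 = 1.7570
β_Fenwick = 0.03486 / 0.02049 = 1.7013
β_Talbot = 0.01446 / 0.02049 = 0.7057
β_Yardley = 0.03675 / 0.02049 = 1.7936
β_P = Σ w_i β_i = 0.20×1.4802 + 0.15×1.7570 + 0.09×1.7013 + 0.31×0.7057 + 0.25×1.7936 = 1.3799
E(R_P) = R_f + β_P × MRP = 3.56% + 1.3799 × 3.95% = 9.01%

9.01%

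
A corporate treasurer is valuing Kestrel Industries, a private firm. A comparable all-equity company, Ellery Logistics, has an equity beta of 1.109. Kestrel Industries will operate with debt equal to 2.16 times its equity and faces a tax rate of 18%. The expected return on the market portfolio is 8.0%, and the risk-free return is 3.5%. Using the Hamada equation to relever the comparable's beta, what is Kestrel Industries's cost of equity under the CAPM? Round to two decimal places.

β_L = β_U × [1 + (1 − t)(D/E)] = 1.109 × [1 + (1 − 0.18) × 2.16]
    = 1.109 × [1 + 0.82 × 2.16] = 1.109 × 2.7712 = 3.0733
MRP = 8.0% − 3.5% = 4.50%
E(R) = R_f + β_L × MRP = 3.5% + 3.0733 × 4.5% = 17.33%

17.33%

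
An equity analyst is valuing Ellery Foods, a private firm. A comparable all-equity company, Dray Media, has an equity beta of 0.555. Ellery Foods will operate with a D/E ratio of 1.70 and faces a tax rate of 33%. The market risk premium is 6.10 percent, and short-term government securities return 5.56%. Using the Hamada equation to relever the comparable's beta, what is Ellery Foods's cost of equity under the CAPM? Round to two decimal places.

12.80%

β_L = β_U × [1 + (1 − t)(D/E)] = 0.555 × [1 + (1 − 0.33) × 1.70]
    = 0.555 × [1 + 0.67 × 1.70] = 0.555 × 2.1390 = 1.1871
E(R) = R_f + β_L × MRP = 5.56% + 1.1871 × 6.10% = 12.80%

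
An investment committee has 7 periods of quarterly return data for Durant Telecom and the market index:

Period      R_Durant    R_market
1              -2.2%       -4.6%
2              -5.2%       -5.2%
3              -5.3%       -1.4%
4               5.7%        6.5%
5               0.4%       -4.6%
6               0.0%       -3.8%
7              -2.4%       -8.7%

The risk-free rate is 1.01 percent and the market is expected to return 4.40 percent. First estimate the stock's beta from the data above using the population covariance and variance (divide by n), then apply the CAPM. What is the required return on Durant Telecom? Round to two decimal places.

Mean R_i = (-2.2 − 5.2 − 5.3 + 5.7 + 0.4 + 0.0 − 2.4) / 7 = -1.2857%
Mean R_m = (-4.6 − 5.2 − 1.4 + 6.5 − 4.6 − 3.8 − 8.7) / 7 = -3.1143%
Σ(R_i − R̄_i)(R_m − R̄_m) = 72.6414  ⇒  Cov = 72.6414 / 7 = 10.3773
Σ(R_m − R̄_m)² = 135.8086  ⇒  Var(R_m) = 135.8086 / 7 = 19.4012
β = Cov / Var(R_m) = 10.3773 / 19.4012 = 0.5349
MRP = 4.40% − 1.01% = 3.39%
E(R) = R_f + β × MRP = 1.01% + 0.5349 × 3.39% = 2.82%

2.82%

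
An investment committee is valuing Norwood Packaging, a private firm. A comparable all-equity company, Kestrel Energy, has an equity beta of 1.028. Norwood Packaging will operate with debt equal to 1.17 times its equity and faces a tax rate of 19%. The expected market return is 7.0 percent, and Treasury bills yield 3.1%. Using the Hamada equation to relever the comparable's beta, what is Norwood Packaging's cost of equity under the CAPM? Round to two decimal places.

10.91%

β_L = β_U × [1 + (1 − t)(D/E)] = 1.028 × [1 + (1 − 0.19) × 1.17]
    = 1.028 × [1 + 0.81 × 1.17] = 1.028 × 1.9477 = 2.0022
MRP = 7.0% − 3.1% = 3.90%
E(R) = R_f + β_L × MRP = 3.1% + 2.0022 × 3.9% = 10.91%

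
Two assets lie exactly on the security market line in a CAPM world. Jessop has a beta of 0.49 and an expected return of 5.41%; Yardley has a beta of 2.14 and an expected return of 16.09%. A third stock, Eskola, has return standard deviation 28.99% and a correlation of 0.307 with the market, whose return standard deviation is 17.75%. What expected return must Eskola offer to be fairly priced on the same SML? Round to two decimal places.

5.48%

MRP = (16.09% − 5.41%) / (2.14 − 0.49) = 6.4727%
R_f = 5.41% − 0.49 × 6.4727% = 2.2384%
β_Eskola = ρ·σ_i/σ_m = 0.307 × 28.99 / 17.75 = 0.5014
E(R_Eskola) = R_f + β × MRP = 2.2384% + 0.5014 × 6.4727% = 5.48%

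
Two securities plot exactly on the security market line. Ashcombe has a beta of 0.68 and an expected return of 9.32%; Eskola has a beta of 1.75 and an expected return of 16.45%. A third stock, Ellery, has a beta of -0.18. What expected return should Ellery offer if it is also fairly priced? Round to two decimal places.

3.59%

MRP (SML slope) = (16.45% − 9.32%) / (1.75 − 0.68) = 7.13% / 1.07 = 6.6636%
R_f (intercept) = 9.32% − 0.68 × 6.6636% = 4.7888%
E(R_Ellery) = R_f + β × MRP = 4.7888% + -0.18 × 6.6636% = 3.59%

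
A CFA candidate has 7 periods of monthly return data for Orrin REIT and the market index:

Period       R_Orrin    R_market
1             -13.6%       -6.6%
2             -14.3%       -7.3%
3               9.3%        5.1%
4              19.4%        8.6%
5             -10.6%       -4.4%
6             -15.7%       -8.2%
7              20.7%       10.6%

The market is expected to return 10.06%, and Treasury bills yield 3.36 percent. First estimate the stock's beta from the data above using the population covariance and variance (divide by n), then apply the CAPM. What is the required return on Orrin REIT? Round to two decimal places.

Mean R_i = (-13.6 − 14.3 + 9.3 + 19.4 − 10.6 − 15.7 + 20.7) / 7 = -0.6857%
Mean R_m = (-6.6 − 7.3 + 5.1 + 8.6 − 4.4 − 8.2 + 10.6) / 7 = -0.3143%
Σ(R_i − R̄_i)(R_m − R̄_m) = 801.7114  ⇒  Cov = 801.7114 / 7 = 114.5302
Σ(R_m − R̄_m)² = 395.0886  ⇒  Var(R_m) = 395.0886 / 7 = 56.4412
β = Cov / Var(R_m) = 114.5302 / 56.4412 = 2.0292
MRP = 10.06% − 3.36% = 6.70%
E(R) = R_f + β × MRP = 3.36% + 2.0292 × 6.70% = 16.96%

16.96%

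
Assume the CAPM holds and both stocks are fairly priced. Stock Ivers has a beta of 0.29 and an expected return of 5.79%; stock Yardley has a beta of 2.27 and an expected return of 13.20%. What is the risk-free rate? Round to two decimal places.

Both satisfy E(R) = R_f + β·MRP, so the slope of the SML is
MRP = (13.20% − 5.79%) / (2.27 − 0.29) = 7.41% / 1.98 = 3.7424%
R_f = E(R_Ivers) − β_Ivers·MRP = 5.79% − 0.29 × 3.7424% = 4.7047%

4.70%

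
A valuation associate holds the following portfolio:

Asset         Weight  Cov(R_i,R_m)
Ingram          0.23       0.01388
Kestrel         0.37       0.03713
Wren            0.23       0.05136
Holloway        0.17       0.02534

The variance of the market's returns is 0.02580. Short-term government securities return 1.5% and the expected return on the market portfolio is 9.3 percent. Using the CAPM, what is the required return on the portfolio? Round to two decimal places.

11.49%

β_Ingram = 0.01388 / 0.02580 = 0.5380
β_Kestrel = 0.03713 / 0.02580 = 1.4391
β_Wren = 0.05136 / 0.02580 = 1.9907
β_Holloway = 0.02534 / 0.02580 = 0.9822
β_P = Σ w_i β_i = 0.23×0.5380 + 0.37×1.4391 + 0.23×1.9907 + 0.17×0.9822 = 1.2810
MRP = 9.3% − 1.5% = 7.80%
E(R_P) = R_f + β_P × MRP = 1.5% + 1.2810 × 7.8% = 11.49%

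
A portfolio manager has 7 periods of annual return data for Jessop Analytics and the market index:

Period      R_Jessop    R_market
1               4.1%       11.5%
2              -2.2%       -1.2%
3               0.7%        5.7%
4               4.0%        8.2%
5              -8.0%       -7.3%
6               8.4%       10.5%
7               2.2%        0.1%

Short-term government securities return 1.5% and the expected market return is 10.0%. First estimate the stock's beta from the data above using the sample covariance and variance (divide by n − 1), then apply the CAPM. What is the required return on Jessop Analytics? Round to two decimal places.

7.30%

Mean R_i = (4.1 − 2.2 + 0.7 + 4.0 − 8.0 + 8.4 + 2.2) / 7 = 1.3143%
Mean R_m = (11.5 − 1.2 + 5.7 + 8.2 − 7.3 + 10.5 + 0.1) / 7 = 3.9286%
Σ(R_i − R̄_i)(R_m − R̄_m) = 197.2571  ⇒  Cov = 197.2571 / 6 = 32.8762
Σ(R_m − R̄_m)² = 288.9343  ⇒  Var(R_m) = 288.9343 / 6 = 48.1557
β = Cov / Var(R_m) = 32.8762 / 48.1557 = 0.6827
MRP = 10.0% − 1.5% = 8.50%
E(R) = R_f + β × MRP = 1.5% + 0.6827 × 8.5% = 7.30%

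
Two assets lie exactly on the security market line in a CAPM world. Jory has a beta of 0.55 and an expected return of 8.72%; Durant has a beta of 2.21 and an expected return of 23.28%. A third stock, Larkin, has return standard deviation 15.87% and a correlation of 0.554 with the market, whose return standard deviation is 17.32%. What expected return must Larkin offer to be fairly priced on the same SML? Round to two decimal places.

8.35%

MRP = (23.28% − 8.72%) / (2.21 − 0.55) = 8.7711%
R_f = 8.72% − 0.55 × 8.7711% = 3.8959%
β_Larkin = ρ·σ_i/σ_m = 0.554 × 15.87 / 17.32 = 0.5076
E(R_Larkin) = R_f + β × MRP = 3.8959% + 0.5076 × 8.7711% = 8.35%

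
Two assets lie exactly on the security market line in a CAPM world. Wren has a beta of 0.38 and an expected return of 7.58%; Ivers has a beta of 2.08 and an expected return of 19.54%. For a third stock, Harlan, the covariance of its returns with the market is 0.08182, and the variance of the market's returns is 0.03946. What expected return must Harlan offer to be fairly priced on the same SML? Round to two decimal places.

MRP = (19.54% − 7.58%) / (2.08 − 0.38) = 7.0353%
R_f = 7.58% − 0.38 × 7.0353% = 4.9066%
β_Harlan = Cov / Var(R_m) = 0.08182 / 0.03946 = 2.0735
E(R_Harlan) = R_f + β × MRP = 4.9066% + 2.0735 × 7.0353% = 19.49%

19.49%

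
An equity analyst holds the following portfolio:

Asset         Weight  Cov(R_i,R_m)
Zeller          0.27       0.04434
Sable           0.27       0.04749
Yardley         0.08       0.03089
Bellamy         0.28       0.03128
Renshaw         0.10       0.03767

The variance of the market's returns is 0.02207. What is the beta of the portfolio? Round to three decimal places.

1.803

β_Zeller = 0.04434 / 0.02207 = 2.0091
β_Sable = 0.04749 / 0.02207 = 2.1518
β_Yardley = 0.03089 / 0.02207 = 1.3996
β_Bellamy = 0.03128 / 0.02207 = 1.4173
β_Renshaw = 0.03767 / 0.02207 = 1.7068
β_P = Σ w_i β_i = 0.27×2.0091 + 0.27×2.1518 + 0.08×1.3996 + 0.28×1.4173 + 0.10×1.7068 = 1.8029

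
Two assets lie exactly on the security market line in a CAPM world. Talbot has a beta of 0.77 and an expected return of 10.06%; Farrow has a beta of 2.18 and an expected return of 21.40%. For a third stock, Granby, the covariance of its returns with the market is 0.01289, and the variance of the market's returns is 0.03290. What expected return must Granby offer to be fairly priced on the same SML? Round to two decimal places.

7.02%

MRP = (21.40% − 10.06%) / (2.18 − 0.77) = 8.0426%
R_f = 10.06% − 0.77 × 8.0426% = 3.8672%
β_Granby = Cov / Var(R_m) = 0.01289 / 0.03290 = 0.3918
E(R_Granby) = R_f + β × MRP = 3.8672% + 0.3918 × 8.0426% = 7.02%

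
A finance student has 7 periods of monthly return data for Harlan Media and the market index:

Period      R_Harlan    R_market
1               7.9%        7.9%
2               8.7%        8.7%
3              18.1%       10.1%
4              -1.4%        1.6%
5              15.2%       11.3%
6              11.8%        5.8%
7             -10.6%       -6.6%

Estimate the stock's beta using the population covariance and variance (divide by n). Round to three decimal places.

Mean R_i = (7.9 + 8.7 + 18.1 − 1.4 + 15.2 + 11.8 − 10.6) / 7 = 7.1000%
Mean R_m = (7.9 + 8.7 + 10.1 + 1.6 + 11.3 + 5.8 − 6.6) / 7 = 5.5429%
Σ(R_i − R̄_i)(R_m − R̄_m) = 353.3500  ⇒  Cov = 353.3500 / 7 = 50.4786
Σ(R_m − R̄_m)² = 232.4971  ⇒  Var(R_m) = 232.4971 / 7 = 33.2139
β = Cov / Var(R_m) = 50.4786 / 33.2139 = 1.5198

1.520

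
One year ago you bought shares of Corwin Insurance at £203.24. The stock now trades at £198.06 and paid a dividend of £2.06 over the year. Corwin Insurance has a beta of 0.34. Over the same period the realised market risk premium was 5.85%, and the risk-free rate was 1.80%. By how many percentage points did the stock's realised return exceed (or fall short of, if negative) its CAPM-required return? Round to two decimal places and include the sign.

Realised HPR = (P1 + D1 − P0) / P0 = (198.06 + 2.06 − 203.24) / 203.24 = -3.12 / 203.24 = -1.5351%
CAPM required = R_f + β·MRP = 1.80% + 0.34 × 5.85% = 3.7890%
α = realised − required = -1.5351% − 3.7890% = -5.32%

-5.32%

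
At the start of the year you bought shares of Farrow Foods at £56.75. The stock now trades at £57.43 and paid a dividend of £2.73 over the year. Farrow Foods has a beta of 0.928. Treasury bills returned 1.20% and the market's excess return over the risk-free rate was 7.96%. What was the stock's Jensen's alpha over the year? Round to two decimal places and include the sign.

Realised HPR = (P1 + D1 − P0) / P0 = (57.43 + 2.73 − 56.75) / 56.75 = 3.41 / 56.75 = 6.0088%
CAPM required = R_f + β·MRP = 1.20% + 0.928 × 7.96% = 8.58688%
α = realised − required = 6.0088% − 8.58688% = -2.58%

-2.58%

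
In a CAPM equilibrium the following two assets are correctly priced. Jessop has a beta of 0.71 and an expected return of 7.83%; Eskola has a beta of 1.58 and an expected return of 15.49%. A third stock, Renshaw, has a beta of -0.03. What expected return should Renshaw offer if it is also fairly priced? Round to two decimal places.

1.31%

MRP (SML slope) = (15.49% − 7.83%) / (1.58 − 0.71) = 7.66% / 0.87 = 8.8046%
R_f (intercept) = 7.83% − 0.71 × 8.8046% = 1.5787%
E(R_Renshaw) = R_f + β × MRP = 1.5787% + -0.03 × 8.8046% = 1.31%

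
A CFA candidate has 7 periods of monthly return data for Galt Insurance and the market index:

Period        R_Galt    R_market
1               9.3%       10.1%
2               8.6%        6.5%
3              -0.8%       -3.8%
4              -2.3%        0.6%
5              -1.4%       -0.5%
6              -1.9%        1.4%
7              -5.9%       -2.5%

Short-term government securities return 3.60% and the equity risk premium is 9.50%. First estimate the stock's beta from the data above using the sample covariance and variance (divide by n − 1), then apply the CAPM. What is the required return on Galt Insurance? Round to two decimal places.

Mean R_i = (9.3 + 8.6 − 0.8 − 2.3 − 1.4 − 1.9 − 5.9) / 7 = 0.8000%
Mean R_m = (10.1 + 6.5 − 3.8 + 0.6 − 0.5 + 1.4 − 2.5) / 7 = 1.6857%
Σ(R_i − R̄_i)(R_m − R̄_m) = 154.8400  ⇒  Cov = 154.8400 / 6 = 25.8067
Σ(R_m − R̄_m)² = 147.6286  ⇒  Var(R_m) = 147.6286 / 6 = 24.6048
β = Cov / Var(R_m) = 25.8067 / 24.6048 = 1.0488
E(R) = R_f + β × MRP = 3.60% + 1.0488 × 9.50% = 13.56%

13.56%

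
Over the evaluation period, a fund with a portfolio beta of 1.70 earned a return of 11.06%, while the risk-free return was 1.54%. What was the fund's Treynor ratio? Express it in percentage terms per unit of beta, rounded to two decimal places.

Treynor = (R_P − R_f) / β_P = (11.06% − 1.54%) / 1.7000 = 9.52% / 1.7000 = 5.60%

5.60%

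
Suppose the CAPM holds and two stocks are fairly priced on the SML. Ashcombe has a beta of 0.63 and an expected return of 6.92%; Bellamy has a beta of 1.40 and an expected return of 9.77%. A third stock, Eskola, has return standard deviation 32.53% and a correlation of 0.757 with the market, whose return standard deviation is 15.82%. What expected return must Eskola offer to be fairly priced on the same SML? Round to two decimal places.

MRP = (9.77% − 6.92%) / (1.40 − 0.63) = 3.7013%
R_f = 6.92% − 0.63 × 3.7013% = 4.5882%
β_Eskola = ρ·σ_i/σ_m = 0.757 × 32.53 / 15.82 = 1.5566
E(R_Eskola) = R_f + β × MRP = 4.5882% + 1.5566 × 3.7013% = 10.35%

10.35%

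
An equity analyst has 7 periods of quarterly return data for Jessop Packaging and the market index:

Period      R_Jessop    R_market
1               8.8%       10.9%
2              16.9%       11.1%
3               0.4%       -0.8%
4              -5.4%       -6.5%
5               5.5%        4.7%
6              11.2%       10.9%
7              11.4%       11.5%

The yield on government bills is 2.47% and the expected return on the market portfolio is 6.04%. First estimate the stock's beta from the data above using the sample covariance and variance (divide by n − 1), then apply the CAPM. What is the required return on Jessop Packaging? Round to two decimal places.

6.01%

Mean R_i = (8.8 + 16.9 + 0.4 − 5.4 + 5.5 + 11.2 + 11.4) / 7 = 6.9714%
Mean R_m = (10.9 + 11.1 − 0.8 − 6.5 + 4.7 + 10.9 + 11.5) / 7 = 5.9714%
Σ(R_i − R̄_i)(R_m − R̄_m) = 305.9143  ⇒  Cov = 305.9143 / 6 = 50.9857
Σ(R_m − R̄_m)² = 308.4543  ⇒  Var(R_m) = 308.4543 / 6 = 51.4091
β = Cov / Var(R_m) = 50.9857 / 51.4091 = 0.9918
MRP = 6.04% − 2.47% = 3.57%
E(R) = R_f + β × MRP = 2.47% + 0.9918 × 3.57% = 6.01%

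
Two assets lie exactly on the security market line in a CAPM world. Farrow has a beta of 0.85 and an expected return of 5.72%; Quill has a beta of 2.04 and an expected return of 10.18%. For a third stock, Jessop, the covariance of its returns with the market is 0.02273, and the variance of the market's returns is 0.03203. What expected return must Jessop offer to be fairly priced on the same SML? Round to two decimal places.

5.19%

MRP = (10.18% − 5.72%) / (2.04 − 0.85) = 3.7479%
R_f = 5.72% − 0.85 × 3.7479% = 2.5343%
β_Jessop = Cov / Var(R_m) = 0.02273 / 0.03203 = 0.7096
E(R_Jessop) = R_f + β × MRP = 2.5343% + 0.7096 × 3.7479% = 5.19%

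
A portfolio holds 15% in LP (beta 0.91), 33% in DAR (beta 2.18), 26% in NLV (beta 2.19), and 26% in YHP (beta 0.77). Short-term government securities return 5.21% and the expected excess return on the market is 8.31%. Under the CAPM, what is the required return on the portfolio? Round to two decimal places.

18.72%

β_P = Σ w_i β_i = 0.15×0.91 + 0.33×2.18 + 0.26×2.19 + 0.26×0.77 = 1.6255
E(R_P) = R_f + β_P × MRP = 5.21% + 1.6255 × 8.31% = 18.72%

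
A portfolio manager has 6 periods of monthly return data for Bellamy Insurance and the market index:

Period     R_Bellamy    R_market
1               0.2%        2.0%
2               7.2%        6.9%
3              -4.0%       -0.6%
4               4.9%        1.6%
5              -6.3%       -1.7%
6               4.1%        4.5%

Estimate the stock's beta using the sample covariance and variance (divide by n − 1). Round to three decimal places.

1.508

Mean R_i = (0.2 + 7.2 − 4.0 + 4.9 − 6.3 + 4.1) / 6 = 1.0167%
Mean R_m = (2.0 + 6.9 − 0.6 + 1.6 − 1.7 + 4.5) / 6 = 2.1167%
Σ(R_i − R̄_i)(R_m − R̄_m) = 76.5683  ⇒  Cov = 76.5683 / 5 = 15.3137
Σ(R_m − R̄_m)² = 50.7883  ⇒  Var(R_m) = 50.7883 / 5 = 10.1577
β = Cov / Var(R_m) = 15.3137 / 10.1577 = 1.5076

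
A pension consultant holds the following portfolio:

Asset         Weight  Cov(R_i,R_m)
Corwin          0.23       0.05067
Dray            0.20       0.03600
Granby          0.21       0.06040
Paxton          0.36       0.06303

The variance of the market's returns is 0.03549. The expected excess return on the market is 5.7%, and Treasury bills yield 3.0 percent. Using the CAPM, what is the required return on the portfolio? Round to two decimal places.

11.71%

β_Corwin = 0.05067 / 0.03549 = 1.4277
β_Dray = 0.03600 / 0.03549 = 1.0144
β_Granby = 0.06040 / 0.03549 = 1.7019
β_Paxton = 0.06303 / 0.03549 = 1.7760
β_P = Σ w_i β_i = 0.23×1.4277 + 0.20×1.0144 + 0.21×1.7019 + 0.36×1.7760 = 1.5280
E(R_P) = R_f + β_P × MRP = 3.0% + 1.5280 × 5.7% = 11.71%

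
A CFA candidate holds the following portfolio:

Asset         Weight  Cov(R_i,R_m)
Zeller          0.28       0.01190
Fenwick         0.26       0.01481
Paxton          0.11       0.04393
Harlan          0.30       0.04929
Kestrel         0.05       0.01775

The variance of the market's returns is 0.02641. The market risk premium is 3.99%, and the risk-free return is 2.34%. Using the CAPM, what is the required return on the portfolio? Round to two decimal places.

6.52%

β_Zeller = 0.01190 / 0.02641 = 0.4506
β_Fenwick = 0.01481 / 0.02641 = 0.5608
β_Paxton = 0.04393 / 0.02641 = 1.6634
β_Harlan = 0.04929 / 0.02641 = 1.8663
β_Kestrel = 0.01775 / 0.02641 = 0.6721
β_P = Σ w_i β_i = 0.28×0.4506 + 0.26×0.5608 + 0.11×1.6634 + 0.30×1.8663 + 0.05×0.6721 = 1.0484
E(R_P) = R_f + β_P × MRP = 2.34% + 1.0484 × 3.99% = 6.52%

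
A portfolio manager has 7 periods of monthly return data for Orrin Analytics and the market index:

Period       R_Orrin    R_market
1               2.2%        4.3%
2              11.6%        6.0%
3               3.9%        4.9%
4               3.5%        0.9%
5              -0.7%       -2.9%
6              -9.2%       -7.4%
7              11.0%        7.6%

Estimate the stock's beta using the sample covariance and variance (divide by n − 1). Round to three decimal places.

1.216

Mean R_i = (2.2 + 11.6 + 3.9 + 3.5 − 0.7 − 9.2 + 11.0) / 7 = 3.1857%
Mean R_m = (4.3 + 6.0 + 4.9 + 0.9 − 2.9 − 7.4 + 7.6) / 7 = 1.9143%
Σ(R_i − R̄_i)(R_m − R̄_m) = 212.3414  ⇒  Cov = 212.3414 / 6 = 35.3902
Σ(R_m − R̄_m)² = 174.5886  ⇒  Var(R_m) = 174.5886 / 6 = 29.0981
β = Cov / Var(R_m) = 35.3902 / 29.0981 = 1.2162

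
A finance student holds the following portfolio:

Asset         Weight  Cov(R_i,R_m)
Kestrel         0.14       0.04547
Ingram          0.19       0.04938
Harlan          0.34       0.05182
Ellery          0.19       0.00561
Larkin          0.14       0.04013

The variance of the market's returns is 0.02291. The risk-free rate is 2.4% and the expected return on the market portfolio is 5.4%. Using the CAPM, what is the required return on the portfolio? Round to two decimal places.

β_Kestrel = 0.04547 / 0.02291 = 1.9847
β_Ingram = 0.04938 / 0.02291 = 2.1554
β_Harlan = 0.05182 / 0.02291 = 2.2619
β_Ellery = 0.00561 / 0.02291 = 0.2449
β_Larkin = 0.04013 / 0.02291 = 1.7516
β_P = Σ w_i β_i = 0.14×1.9847 + 0.19×2.1554 + 0.34×2.2619 + 0.19×0.2449 + 0.14×1.7516 = 1.7482
MRP = 5.4% − 2.4% = 3.00%
E(R_P) = R_f + β_P × MRP = 2.4% + 1.7482 × 3.0% = 7.64%

7.64%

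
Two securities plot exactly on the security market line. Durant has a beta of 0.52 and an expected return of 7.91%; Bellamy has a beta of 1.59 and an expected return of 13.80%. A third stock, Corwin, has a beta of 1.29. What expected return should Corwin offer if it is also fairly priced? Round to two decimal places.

MRP (SML slope) = (13.80% − 7.91%) / (1.59 − 0.52) = 5.89% / 1.07 = 5.5047%
R_f (intercept) = 7.91% − 0.52 × 5.5047% = 5.0476%
E(R_Corwin) = R_f + β × MRP = 5.0476% + 1.29 × 5.5047% = 12.15%

12.15%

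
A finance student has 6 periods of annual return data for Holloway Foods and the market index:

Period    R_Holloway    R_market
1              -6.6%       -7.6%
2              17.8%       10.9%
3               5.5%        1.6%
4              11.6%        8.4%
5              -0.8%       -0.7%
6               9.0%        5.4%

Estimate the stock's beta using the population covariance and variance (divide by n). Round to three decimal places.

Mean R_i = (-6.6 + 17.8 + 5.5 + 11.6 − 0.8 + 9.0) / 6 = 6.0833%
Mean R_m = (-7.6 + 10.9 + 1.6 + 8.4 − 0.7 + 5.4) / 6 = 3.0000%
Σ(R_i − R̄_i)(R_m − R̄_m) = 290.0800  ⇒  Cov = 290.0800 / 6 = 48.3467
Σ(R_m − R̄_m)² = 225.3400  ⇒  Var(R_m) = 225.3400 / 6 = 37.5567
β = Cov / Var(R_m) = 48.3467 / 37.5567 = 1.2873

1.287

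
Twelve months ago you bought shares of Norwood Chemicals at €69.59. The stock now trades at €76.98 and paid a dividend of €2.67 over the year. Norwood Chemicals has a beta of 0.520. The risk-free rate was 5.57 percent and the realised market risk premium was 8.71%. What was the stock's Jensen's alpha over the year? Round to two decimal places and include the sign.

+4.36%

Realised HPR = (P1 + D1 − P0) / P0 = (76.98 + 2.67 − 69.59) / 69.59 = 10.06 / 69.59 = 14.4561%
CAPM required = R_f + β·MRP = 5.57% + 0.520 × 8.71% = 10.09920%
α = realised − required = 14.4561% − 10.09920% = +4.36%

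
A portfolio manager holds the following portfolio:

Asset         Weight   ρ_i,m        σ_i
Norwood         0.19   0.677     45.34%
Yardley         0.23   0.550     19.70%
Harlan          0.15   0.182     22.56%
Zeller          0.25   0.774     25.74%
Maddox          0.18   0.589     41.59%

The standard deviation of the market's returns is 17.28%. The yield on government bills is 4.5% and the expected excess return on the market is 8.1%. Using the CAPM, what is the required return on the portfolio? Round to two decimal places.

β_Norwood = 0.677 × 45.34% / 17.28% = 1.7763
β_Yardley = 0.550 × 19.70% / 17.28% = 0.6270
β_Harlan = 0.182 × 22.56% / 17.28% = 0.2376
β_Zeller = 0.774 × 25.74% / 17.28% = 1.1529
β_Maddox = 0.589 × 41.59% / 17.28% = 1.4176
β_P = Σ w_i β_i = 0.19×1.7763 + 0.23×0.6270 + 0.15×0.2376 + 0.25×1.1529 + 0.18×1.4176 = 1.0607
E(R_P) = R_f + β_P × MRP = 4.5% + 1.0607 × 8.1% = 13.09%

13.09%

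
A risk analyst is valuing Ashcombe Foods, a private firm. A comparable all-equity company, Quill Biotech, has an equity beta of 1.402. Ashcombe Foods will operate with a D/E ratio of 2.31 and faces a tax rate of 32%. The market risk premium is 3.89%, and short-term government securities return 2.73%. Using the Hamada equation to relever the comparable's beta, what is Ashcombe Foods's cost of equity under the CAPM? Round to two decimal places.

16.75%

β_L = β_U × [1 + (1 − t)(D/E)] = 1.402 × [1 + (1 − 0.32) × 2.31]
    = 1.402 × [1 + 0.68 × 2.31] = 1.402 × 2.5708 = 3.6043
E(R) = R_f + β_L × MRP = 2.73% + 3.6043 × 3.89% = 16.75%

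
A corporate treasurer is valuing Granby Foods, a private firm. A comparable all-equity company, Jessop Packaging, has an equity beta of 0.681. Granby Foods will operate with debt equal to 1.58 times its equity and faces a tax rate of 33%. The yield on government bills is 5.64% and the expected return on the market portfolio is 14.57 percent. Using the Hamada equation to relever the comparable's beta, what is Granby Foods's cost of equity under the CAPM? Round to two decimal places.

β_L = β_U × [1 + (1 − t)(D/E)] = 0.681 × [1 + (1 − 0.33) × 1.58]
    = 0.681 × [1 + 0.67 × 1.58] = 0.681 × 2.0586 = 1.4019
MRP = 14.57% − 5.64% = 8.93%
E(R) = R_f + β_L × MRP = 5.64% + 1.4019 × 8.93% = 18.16%

18.16%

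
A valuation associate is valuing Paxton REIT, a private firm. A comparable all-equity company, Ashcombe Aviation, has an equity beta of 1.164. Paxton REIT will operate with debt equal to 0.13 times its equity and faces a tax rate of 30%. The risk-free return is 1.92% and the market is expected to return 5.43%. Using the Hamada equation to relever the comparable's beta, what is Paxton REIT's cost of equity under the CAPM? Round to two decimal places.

6.38%

β_L = β_U × [1 + (1 − t)(D/E)] = 1.164 × [1 + (1 − 0.30) × 0.13]
    = 1.164 × [1 + 0.70 × 0.13] = 1.164 × 1.0910 = 1.2699
MRP = 5.43% − 1.92% = 3.51%
E(R) = R_f + β_L × MRP = 1.92% + 1.2699 × 3.51% = 6.38%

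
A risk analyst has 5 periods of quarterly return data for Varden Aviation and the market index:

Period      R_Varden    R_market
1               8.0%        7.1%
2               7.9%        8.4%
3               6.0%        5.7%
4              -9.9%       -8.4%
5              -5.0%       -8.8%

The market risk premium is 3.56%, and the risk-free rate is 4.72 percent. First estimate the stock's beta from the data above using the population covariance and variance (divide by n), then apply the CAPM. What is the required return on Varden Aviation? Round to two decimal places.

Mean R_i = (8.0 + 7.9 + 6.0 − 9.9 − 5.0) / 5 = 1.4000%
Mean R_m = (7.1 + 8.4 + 5.7 − 8.4 − 8.8) / 5 = 0.8000%
Σ(R_i − R̄_i)(R_m − R̄_m) = 278.9200  ⇒  Cov = 278.9200 / 5 = 55.7840
Σ(R_m − R̄_m)² = 298.2600  ⇒  Var(R_m) = 298.2600 / 5 = 59.6520
β = Cov / Var(R_m) = 55.7840 / 59.6520 = 0.9352
E(R) = R_f + β × MRP = 4.72% + 0.9352 × 3.56% = 8.05%

8.05%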